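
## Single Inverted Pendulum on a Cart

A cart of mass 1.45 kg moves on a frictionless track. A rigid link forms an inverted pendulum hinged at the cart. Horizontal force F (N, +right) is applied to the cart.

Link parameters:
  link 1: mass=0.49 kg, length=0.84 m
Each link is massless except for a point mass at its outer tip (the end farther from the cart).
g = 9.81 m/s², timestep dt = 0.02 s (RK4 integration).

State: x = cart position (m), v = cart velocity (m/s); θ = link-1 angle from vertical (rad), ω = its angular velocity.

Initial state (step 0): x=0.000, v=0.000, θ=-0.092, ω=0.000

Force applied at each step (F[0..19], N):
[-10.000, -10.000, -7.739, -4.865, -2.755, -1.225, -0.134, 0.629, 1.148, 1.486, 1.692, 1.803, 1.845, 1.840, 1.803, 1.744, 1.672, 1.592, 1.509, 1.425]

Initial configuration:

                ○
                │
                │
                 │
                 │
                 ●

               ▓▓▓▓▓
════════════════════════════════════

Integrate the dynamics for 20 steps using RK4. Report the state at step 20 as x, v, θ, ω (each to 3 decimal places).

Answer: x=-0.134, v=-0.189, θ=0.019, ω=0.087

Derivation:
apply F[0]=-10.000 → step 1: x=-0.001, v=-0.132, θ=-0.091, ω=0.135
apply F[1]=-10.000 → step 2: x=-0.005, v=-0.263, θ=-0.087, ω=0.270
apply F[2]=-7.739 → step 3: x=-0.012, v=-0.364, θ=-0.080, ω=0.370
apply F[3]=-4.865 → step 4: x=-0.019, v=-0.426, θ=-0.072, ω=0.426
apply F[4]=-2.755 → step 5: x=-0.028, v=-0.460, θ=-0.063, ω=0.450
apply F[5]=-1.225 → step 6: x=-0.038, v=-0.473, θ=-0.054, ω=0.452
apply F[6]=-0.134 → step 7: x=-0.047, v=-0.471, θ=-0.046, ω=0.439
apply F[7]=+0.629 → step 8: x=-0.056, v=-0.460, θ=-0.037, ω=0.415
apply F[8]=+1.148 → step 9: x=-0.065, v=-0.442, θ=-0.029, ω=0.386
apply F[9]=+1.486 → step 10: x=-0.074, v=-0.420, θ=-0.022, ω=0.354
apply F[10]=+1.692 → step 11: x=-0.082, v=-0.395, θ=-0.015, ω=0.321
apply F[11]=+1.803 → step 12: x=-0.090, v=-0.370, θ=-0.009, ω=0.287
apply F[12]=+1.845 → step 13: x=-0.097, v=-0.344, θ=-0.003, ω=0.255
apply F[13]=+1.840 → step 14: x=-0.104, v=-0.319, θ=0.001, ω=0.225
apply F[14]=+1.803 → step 15: x=-0.110, v=-0.294, θ=0.006, ω=0.196
apply F[15]=+1.744 → step 16: x=-0.115, v=-0.270, θ=0.009, ω=0.170
apply F[16]=+1.672 → step 17: x=-0.121, v=-0.248, θ=0.012, ω=0.146
apply F[17]=+1.592 → step 18: x=-0.125, v=-0.227, θ=0.015, ω=0.124
apply F[18]=+1.509 → step 19: x=-0.130, v=-0.207, θ=0.017, ω=0.104
apply F[19]=+1.425 → step 20: x=-0.134, v=-0.189, θ=0.019, ω=0.087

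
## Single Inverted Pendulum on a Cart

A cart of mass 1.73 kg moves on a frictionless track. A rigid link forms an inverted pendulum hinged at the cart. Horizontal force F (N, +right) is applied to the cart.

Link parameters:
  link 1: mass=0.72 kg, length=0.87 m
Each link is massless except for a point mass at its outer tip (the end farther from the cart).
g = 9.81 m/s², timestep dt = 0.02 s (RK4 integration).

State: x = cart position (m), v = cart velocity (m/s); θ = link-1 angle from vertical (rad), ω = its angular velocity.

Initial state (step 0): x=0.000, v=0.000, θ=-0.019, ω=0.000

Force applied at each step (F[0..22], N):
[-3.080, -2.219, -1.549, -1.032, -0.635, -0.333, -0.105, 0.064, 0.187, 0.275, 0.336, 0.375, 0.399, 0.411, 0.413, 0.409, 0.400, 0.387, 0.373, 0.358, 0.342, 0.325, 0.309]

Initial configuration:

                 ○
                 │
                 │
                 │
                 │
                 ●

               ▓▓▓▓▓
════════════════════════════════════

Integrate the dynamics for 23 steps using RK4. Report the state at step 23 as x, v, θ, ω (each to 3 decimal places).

Answer: x=-0.030, v=-0.032, θ=0.005, ω=0.011

Derivation:
apply F[0]=-3.080 → step 1: x=-0.000, v=-0.034, θ=-0.019, ω=0.035
apply F[1]=-2.219 → step 2: x=-0.001, v=-0.058, θ=-0.018, ω=0.059
apply F[2]=-1.549 → step 3: x=-0.003, v=-0.075, θ=-0.016, ω=0.074
apply F[3]=-1.032 → step 4: x=-0.004, v=-0.085, θ=-0.015, ω=0.082
apply F[4]=-0.635 → step 5: x=-0.006, v=-0.092, θ=-0.013, ω=0.086
apply F[5]=-0.333 → step 6: x=-0.008, v=-0.094, θ=-0.011, ω=0.087
apply F[6]=-0.105 → step 7: x=-0.010, v=-0.095, θ=-0.010, ω=0.085
apply F[7]=+0.064 → step 8: x=-0.012, v=-0.093, θ=-0.008, ω=0.081
apply F[8]=+0.187 → step 9: x=-0.013, v=-0.091, θ=-0.006, ω=0.076
apply F[9]=+0.275 → step 10: x=-0.015, v=-0.087, θ=-0.005, ω=0.071
apply F[10]=+0.336 → step 11: x=-0.017, v=-0.083, θ=-0.004, ω=0.065
apply F[11]=+0.375 → step 12: x=-0.019, v=-0.078, θ=-0.002, ω=0.059
apply F[12]=+0.399 → step 13: x=-0.020, v=-0.073, θ=-0.001, ω=0.053
apply F[13]=+0.411 → step 14: x=-0.021, v=-0.069, θ=-0.000, ω=0.048
apply F[14]=+0.413 → step 15: x=-0.023, v=-0.064, θ=0.001, ω=0.042
apply F[15]=+0.409 → step 16: x=-0.024, v=-0.059, θ=0.001, ω=0.037
apply F[16]=+0.400 → step 17: x=-0.025, v=-0.055, θ=0.002, ω=0.032
apply F[17]=+0.387 → step 18: x=-0.026, v=-0.050, θ=0.003, ω=0.028
apply F[18]=+0.373 → step 19: x=-0.027, v=-0.046, θ=0.003, ω=0.024
apply F[19]=+0.358 → step 20: x=-0.028, v=-0.042, θ=0.004, ω=0.020
apply F[20]=+0.342 → step 21: x=-0.029, v=-0.039, θ=0.004, ω=0.017
apply F[21]=+0.325 → step 22: x=-0.030, v=-0.035, θ=0.004, ω=0.014
apply F[22]=+0.309 → step 23: x=-0.030, v=-0.032, θ=0.005, ω=0.011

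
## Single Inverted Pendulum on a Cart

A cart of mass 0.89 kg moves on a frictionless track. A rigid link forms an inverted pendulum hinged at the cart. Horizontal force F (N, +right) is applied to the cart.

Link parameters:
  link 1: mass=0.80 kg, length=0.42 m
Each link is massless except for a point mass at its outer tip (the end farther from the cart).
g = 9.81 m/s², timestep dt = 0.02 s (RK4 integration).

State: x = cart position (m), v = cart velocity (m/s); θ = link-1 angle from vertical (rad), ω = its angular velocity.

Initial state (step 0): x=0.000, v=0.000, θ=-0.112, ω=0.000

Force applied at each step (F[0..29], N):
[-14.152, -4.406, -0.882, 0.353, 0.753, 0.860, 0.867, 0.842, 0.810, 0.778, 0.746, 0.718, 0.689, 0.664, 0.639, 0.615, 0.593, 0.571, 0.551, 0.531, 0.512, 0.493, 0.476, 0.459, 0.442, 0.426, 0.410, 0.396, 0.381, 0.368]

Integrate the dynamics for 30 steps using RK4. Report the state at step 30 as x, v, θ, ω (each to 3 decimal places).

Answer: x=-0.103, v=-0.038, θ=0.020, ω=-0.019

Derivation:
apply F[0]=-14.152 → step 1: x=-0.003, v=-0.296, θ=-0.106, ω=0.649
apply F[1]=-4.406 → step 2: x=-0.010, v=-0.377, θ=-0.091, ω=0.796
apply F[2]=-0.882 → step 3: x=-0.017, v=-0.383, θ=-0.075, ω=0.770
apply F[3]=+0.353 → step 4: x=-0.025, v=-0.363, θ=-0.061, ω=0.692
apply F[4]=+0.753 → step 5: x=-0.032, v=-0.337, θ=-0.048, ω=0.604
apply F[5]=+0.860 → step 6: x=-0.038, v=-0.310, θ=-0.037, ω=0.521
apply F[6]=+0.867 → step 7: x=-0.044, v=-0.285, θ=-0.027, ω=0.447
apply F[7]=+0.842 → step 8: x=-0.050, v=-0.262, θ=-0.019, ω=0.382
apply F[8]=+0.810 → step 9: x=-0.055, v=-0.242, θ=-0.012, ω=0.325
apply F[9]=+0.778 → step 10: x=-0.059, v=-0.223, θ=-0.006, ω=0.276
apply F[10]=+0.746 → step 11: x=-0.064, v=-0.205, θ=-0.001, ω=0.233
apply F[11]=+0.718 → step 12: x=-0.068, v=-0.189, θ=0.004, ω=0.196
apply F[12]=+0.689 → step 13: x=-0.071, v=-0.175, θ=0.007, ω=0.164
apply F[13]=+0.664 → step 14: x=-0.075, v=-0.162, θ=0.010, ω=0.136
apply F[14]=+0.639 → step 15: x=-0.078, v=-0.149, θ=0.013, ω=0.112
apply F[15]=+0.615 → step 16: x=-0.081, v=-0.138, θ=0.015, ω=0.092
apply F[16]=+0.593 → step 17: x=-0.083, v=-0.127, θ=0.016, ω=0.074
apply F[17]=+0.571 → step 18: x=-0.086, v=-0.117, θ=0.018, ω=0.058
apply F[18]=+0.551 → step 19: x=-0.088, v=-0.108, θ=0.019, ω=0.045
apply F[19]=+0.531 → step 20: x=-0.090, v=-0.100, θ=0.020, ω=0.034
apply F[20]=+0.512 → step 21: x=-0.092, v=-0.092, θ=0.020, ω=0.024
apply F[21]=+0.493 → step 22: x=-0.094, v=-0.084, θ=0.020, ω=0.015
apply F[22]=+0.476 → step 23: x=-0.095, v=-0.077, θ=0.021, ω=0.008
apply F[23]=+0.459 → step 24: x=-0.097, v=-0.070, θ=0.021, ω=0.002
apply F[24]=+0.442 → step 25: x=-0.098, v=-0.064, θ=0.021, ω=-0.003
apply F[25]=+0.426 → step 26: x=-0.099, v=-0.058, θ=0.021, ω=-0.007
apply F[26]=+0.410 → step 27: x=-0.100, v=-0.053, θ=0.021, ω=-0.011
apply F[27]=+0.396 → step 28: x=-0.101, v=-0.047, θ=0.020, ω=-0.014
apply F[28]=+0.381 → step 29: x=-0.102, v=-0.042, θ=0.020, ω=-0.017
apply F[29]=+0.368 → step 30: x=-0.103, v=-0.038, θ=0.020, ω=-0.019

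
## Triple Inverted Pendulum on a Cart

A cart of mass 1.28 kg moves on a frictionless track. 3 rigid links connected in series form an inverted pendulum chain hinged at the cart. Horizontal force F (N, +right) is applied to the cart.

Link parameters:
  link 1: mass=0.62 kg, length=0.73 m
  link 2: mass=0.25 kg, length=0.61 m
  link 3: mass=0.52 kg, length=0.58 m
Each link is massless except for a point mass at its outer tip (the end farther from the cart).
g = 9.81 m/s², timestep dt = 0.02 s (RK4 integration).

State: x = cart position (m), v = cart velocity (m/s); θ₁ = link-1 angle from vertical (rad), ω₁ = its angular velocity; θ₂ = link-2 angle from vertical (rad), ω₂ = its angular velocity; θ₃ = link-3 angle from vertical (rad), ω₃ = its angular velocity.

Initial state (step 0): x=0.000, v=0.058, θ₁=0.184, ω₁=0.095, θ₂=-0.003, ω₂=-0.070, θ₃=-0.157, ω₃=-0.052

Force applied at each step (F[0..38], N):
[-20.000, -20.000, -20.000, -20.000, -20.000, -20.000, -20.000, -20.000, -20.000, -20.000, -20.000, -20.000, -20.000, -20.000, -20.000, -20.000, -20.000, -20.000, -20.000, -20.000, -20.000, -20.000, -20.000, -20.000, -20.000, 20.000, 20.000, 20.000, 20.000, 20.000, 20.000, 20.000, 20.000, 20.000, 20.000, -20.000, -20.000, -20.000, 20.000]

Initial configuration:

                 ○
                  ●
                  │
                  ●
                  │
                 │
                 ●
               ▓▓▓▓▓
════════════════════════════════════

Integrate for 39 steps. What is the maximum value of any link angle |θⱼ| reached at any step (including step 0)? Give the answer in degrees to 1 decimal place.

apply F[0]=-20.000 → step 1: x=-0.002, v=-0.279, θ₁=0.191, ω₁=0.635, θ₂=-0.005, ω₂=-0.094, θ₃=-0.159, ω₃=-0.146
apply F[1]=-20.000 → step 2: x=-0.011, v=-0.614, θ₁=0.209, ω₁=1.173, θ₂=-0.007, ω₂=-0.120, θ₃=-0.163, ω₃=-0.228
apply F[2]=-20.000 → step 3: x=-0.027, v=-0.945, θ₁=0.238, ω₁=1.705, θ₂=-0.009, ω₂=-0.147, θ₃=-0.168, ω₃=-0.291
apply F[3]=-20.000 → step 4: x=-0.049, v=-1.270, θ₁=0.277, ω₁=2.222, θ₂=-0.013, ω₂=-0.168, θ₃=-0.174, ω₃=-0.326
apply F[4]=-20.000 → step 5: x=-0.077, v=-1.584, θ₁=0.327, ω₁=2.713, θ₂=-0.016, ω₂=-0.171, θ₃=-0.181, ω₃=-0.329
apply F[5]=-20.000 → step 6: x=-0.112, v=-1.881, θ₁=0.386, ω₁=3.166, θ₂=-0.019, ω₂=-0.138, θ₃=-0.187, ω₃=-0.297
apply F[6]=-20.000 → step 7: x=-0.153, v=-2.158, θ₁=0.453, ω₁=3.571, θ₂=-0.021, ω₂=-0.053, θ₃=-0.192, ω₃=-0.234
apply F[7]=-20.000 → step 8: x=-0.198, v=-2.412, θ₁=0.528, ω₁=3.923, θ₂=-0.021, ω₂=0.098, θ₃=-0.196, ω₃=-0.145
apply F[8]=-20.000 → step 9: x=-0.249, v=-2.641, θ₁=0.610, ω₁=4.223, θ₂=-0.017, ω₂=0.320, θ₃=-0.198, ω₃=-0.036
apply F[9]=-20.000 → step 10: x=-0.304, v=-2.845, θ₁=0.697, ω₁=4.476, θ₂=-0.008, ω₂=0.615, θ₃=-0.198, ω₃=0.087
apply F[10]=-20.000 → step 11: x=-0.363, v=-3.025, θ₁=0.789, ω₁=4.688, θ₂=0.008, ω₂=0.978, θ₃=-0.195, ω₃=0.224
apply F[11]=-20.000 → step 12: x=-0.425, v=-3.182, θ₁=0.884, ω₁=4.864, θ₂=0.032, ω₂=1.400, θ₃=-0.189, ω₃=0.374
apply F[12]=-20.000 → step 13: x=-0.490, v=-3.317, θ₁=0.983, ω₁=5.010, θ₂=0.065, ω₂=1.874, θ₃=-0.180, ω₃=0.541
apply F[13]=-20.000 → step 14: x=-0.557, v=-3.432, θ₁=1.084, ω₁=5.126, θ₂=0.107, ω₂=2.387, θ₃=-0.167, ω₃=0.733
apply F[14]=-20.000 → step 15: x=-0.627, v=-3.528, θ₁=1.188, ω₁=5.213, θ₂=0.160, ω₂=2.927, θ₃=-0.150, ω₃=0.958
apply F[15]=-20.000 → step 16: x=-0.698, v=-3.607, θ₁=1.293, ω₁=5.270, θ₂=0.224, ω₂=3.482, θ₃=-0.128, ω₃=1.231
apply F[16]=-20.000 → step 17: x=-0.771, v=-3.671, θ₁=1.398, ω₁=5.293, θ₂=0.299, ω₂=4.035, θ₃=-0.100, ω₃=1.565
apply F[17]=-20.000 → step 18: x=-0.845, v=-3.723, θ₁=1.504, ω₁=5.282, θ₂=0.386, ω₂=4.571, θ₃=-0.065, ω₃=1.979
apply F[18]=-20.000 → step 19: x=-0.920, v=-3.766, θ₁=1.609, ω₁=5.231, θ₂=0.482, ω₂=5.074, θ₃=-0.021, ω₃=2.487
apply F[19]=-20.000 → step 20: x=-0.996, v=-3.803, θ₁=1.713, ω₁=5.138, θ₂=0.588, ω₂=5.526, θ₃=0.035, ω₃=3.107
apply F[20]=-20.000 → step 21: x=-1.072, v=-3.837, θ₁=1.815, ω₁=5.000, θ₂=0.703, ω₂=5.905, θ₃=0.105, ω₃=3.851
apply F[21]=-20.000 → step 22: x=-1.149, v=-3.871, θ₁=1.913, ω₁=4.812, θ₂=0.824, ω₂=6.189, θ₃=0.190, ω₃=4.726
apply F[22]=-20.000 → step 23: x=-1.227, v=-3.907, θ₁=2.007, ω₁=4.569, θ₂=0.949, ω₂=6.349, θ₃=0.294, ω₃=5.736
apply F[23]=-20.000 → step 24: x=-1.305, v=-3.948, θ₁=2.095, ω₁=4.266, θ₂=1.077, ω₂=6.352, θ₃=0.420, ω₃=6.878
apply F[24]=-20.000 → step 25: x=-1.385, v=-3.993, θ₁=2.177, ω₁=3.893, θ₂=1.202, ω₂=6.167, θ₃=0.570, ω₃=8.147
apply F[25]=+20.000 → step 26: x=-1.460, v=-3.576, θ₁=2.255, ω₁=3.950, θ₂=1.318, ω₂=5.399, θ₃=0.744, ω₃=9.237
apply F[26]=+20.000 → step 27: x=-1.528, v=-3.138, θ₁=2.335, ω₁=3.977, θ₂=1.418, ω₂=4.609, θ₃=0.940, ω₃=10.360
apply F[27]=+20.000 → step 28: x=-1.586, v=-2.676, θ₁=2.414, ω₁=3.914, θ₂=1.503, ω₂=3.923, θ₃=1.159, ω₃=11.473
apply F[28]=+20.000 → step 29: x=-1.635, v=-2.190, θ₁=2.490, ω₁=3.699, θ₂=1.577, ω₂=3.613, θ₃=1.398, ω₃=12.389
apply F[29]=+20.000 → step 30: x=-1.673, v=-1.691, θ₁=2.561, ω₁=3.327, θ₂=1.653, ω₂=4.052, θ₃=1.651, ω₃=12.768
apply F[30]=+20.000 → step 31: x=-1.702, v=-1.195, θ₁=2.623, ω₁=2.891, θ₂=1.746, ω₂=5.383, θ₃=1.903, ω₃=12.394
apply F[31]=+20.000 → step 32: x=-1.721, v=-0.703, θ₁=2.676, ω₁=2.469, θ₂=1.872, ω₂=7.389, θ₃=2.142, ω₃=11.356
apply F[32]=+20.000 → step 33: x=-1.730, v=-0.191, θ₁=2.722, ω₁=2.049, θ₂=2.044, ω₂=9.845, θ₃=2.354, ω₃=9.779
apply F[33]=+20.000 → step 34: x=-1.728, v=0.390, θ₁=2.758, ω₁=1.603, θ₂=2.269, ω₂=12.705, θ₃=2.529, ω₃=7.681
apply F[34]=+20.000 → step 35: x=-1.713, v=1.144, θ₁=2.787, ω₁=1.343, θ₂=2.553, ω₂=15.624, θ₃=2.660, ω₃=5.499
apply F[35]=-20.000 → step 36: x=-1.687, v=1.532, θ₁=2.812, ω₁=1.461, θ₂=2.878, ω₂=16.135, θ₃=2.765, ω₃=5.587
apply F[36]=-20.000 → step 37: x=-1.653, v=1.759, θ₁=2.854, ω₁=2.756, θ₂=3.173, ω₂=13.028, θ₃=2.904, ω₃=8.519
apply F[37]=-20.000 → step 38: x=-1.618, v=1.762, θ₁=2.922, ω₁=4.102, θ₂=3.395, ω₂=9.223, θ₃=3.105, ω₃=11.435
apply F[38]=+20.000 → step 39: x=-1.578, v=2.260, θ₁=3.025, ω₁=6.166, θ₂=3.544, ω₂=5.604, θ₃=3.356, ω₃=13.561
Max |angle| over trajectory = 3.544 rad = 203.0°.

Answer: 203.0°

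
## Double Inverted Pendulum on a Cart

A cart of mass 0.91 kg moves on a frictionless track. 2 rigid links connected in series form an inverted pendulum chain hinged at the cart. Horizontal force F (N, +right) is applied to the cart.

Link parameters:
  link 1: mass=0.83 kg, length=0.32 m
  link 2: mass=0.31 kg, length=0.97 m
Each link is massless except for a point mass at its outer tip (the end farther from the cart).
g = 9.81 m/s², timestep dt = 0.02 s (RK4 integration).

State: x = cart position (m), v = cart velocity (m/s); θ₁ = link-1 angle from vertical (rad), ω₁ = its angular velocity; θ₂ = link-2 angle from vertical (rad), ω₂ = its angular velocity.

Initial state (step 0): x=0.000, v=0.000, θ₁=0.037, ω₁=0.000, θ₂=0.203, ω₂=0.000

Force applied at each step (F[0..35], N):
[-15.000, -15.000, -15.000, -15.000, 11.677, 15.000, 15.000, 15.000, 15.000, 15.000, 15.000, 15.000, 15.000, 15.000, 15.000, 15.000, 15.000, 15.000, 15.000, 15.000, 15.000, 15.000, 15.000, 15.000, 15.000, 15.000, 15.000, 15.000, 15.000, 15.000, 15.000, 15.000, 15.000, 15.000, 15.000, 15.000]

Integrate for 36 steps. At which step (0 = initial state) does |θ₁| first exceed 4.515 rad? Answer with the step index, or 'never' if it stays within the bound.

apply F[0]=-15.000 → step 1: x=-0.003, v=-0.339, θ₁=0.047, ω₁=1.049, θ₂=0.203, ω₂=0.041
apply F[1]=-15.000 → step 2: x=-0.014, v=-0.680, θ₁=0.079, ω₁=2.127, θ₂=0.205, ω₂=0.073
apply F[2]=-15.000 → step 3: x=-0.031, v=-1.024, θ₁=0.133, ω₁=3.246, θ₂=0.206, ω₂=0.089
apply F[3]=-15.000 → step 4: x=-0.055, v=-1.362, θ₁=0.209, ω₁=4.387, θ₂=0.208, ω₂=0.092
apply F[4]=+11.677 → step 5: x=-0.080, v=-1.148, θ₁=0.292, ω₁=3.897, θ₂=0.210, ω₂=0.084
apply F[5]=+15.000 → step 6: x=-0.100, v=-0.892, θ₁=0.364, ω₁=3.364, θ₂=0.211, ω₂=0.053
apply F[6]=+15.000 → step 7: x=-0.115, v=-0.661, θ₁=0.427, ω₁=2.977, θ₂=0.212, ω₂=-0.000
apply F[7]=+15.000 → step 8: x=-0.126, v=-0.449, θ₁=0.484, ω₁=2.711, θ₂=0.211, ω₂=-0.073
apply F[8]=+15.000 → step 9: x=-0.133, v=-0.252, θ₁=0.536, ω₁=2.544, θ₂=0.209, ω₂=-0.164
apply F[9]=+15.000 → step 10: x=-0.137, v=-0.066, θ₁=0.586, ω₁=2.460, θ₂=0.204, ω₂=-0.270
apply F[10]=+15.000 → step 11: x=-0.136, v=0.112, θ₁=0.635, ω₁=2.445, θ₂=0.198, ω₂=-0.389
apply F[11]=+15.000 → step 12: x=-0.132, v=0.284, θ₁=0.685, ω₁=2.491, θ₂=0.189, ω₂=-0.519
apply F[12]=+15.000 → step 13: x=-0.125, v=0.453, θ₁=0.735, ω₁=2.587, θ₂=0.177, ω₂=-0.660
apply F[13]=+15.000 → step 14: x=-0.114, v=0.620, θ₁=0.788, ω₁=2.729, θ₂=0.162, ω₂=-0.808
apply F[14]=+15.000 → step 15: x=-0.100, v=0.788, θ₁=0.845, ω₁=2.909, θ₂=0.145, ω₂=-0.963
apply F[15]=+15.000 → step 16: x=-0.083, v=0.958, θ₁=0.905, ω₁=3.122, θ₂=0.124, ω₂=-1.121
apply F[16]=+15.000 → step 17: x=-0.062, v=1.133, θ₁=0.970, ω₁=3.364, θ₂=0.100, ω₂=-1.281
apply F[17]=+15.000 → step 18: x=-0.037, v=1.314, θ₁=1.040, ω₁=3.633, θ₂=0.073, ω₂=-1.439
apply F[18]=+15.000 → step 19: x=-0.009, v=1.503, θ₁=1.115, ω₁=3.927, θ₂=0.042, ω₂=-1.592
apply F[19]=+15.000 → step 20: x=0.023, v=1.703, θ₁=1.197, ω₁=4.246, θ₂=0.009, ω₂=-1.738
apply F[20]=+15.000 → step 21: x=0.059, v=1.914, θ₁=1.285, ω₁=4.596, θ₂=-0.027, ω₂=-1.872
apply F[21]=+15.000 → step 22: x=0.100, v=2.140, θ₁=1.381, ω₁=4.984, θ₂=-0.066, ω₂=-1.990
apply F[22]=+15.000 → step 23: x=0.145, v=2.384, θ₁=1.485, ω₁=5.422, θ₂=-0.107, ω₂=-2.087
apply F[23]=+15.000 → step 24: x=0.195, v=2.651, θ₁=1.598, ω₁=5.931, θ₂=-0.149, ω₂=-2.158
apply F[24]=+15.000 → step 25: x=0.251, v=2.948, θ₁=1.723, ω₁=6.541, θ₂=-0.193, ω₂=-2.194
apply F[25]=+15.000 → step 26: x=0.313, v=3.285, θ₁=1.861, ω₁=7.302, θ₂=-0.237, ω₂=-2.186
apply F[26]=+15.000 → step 27: x=0.383, v=3.683, θ₁=2.016, ω₁=8.292, θ₂=-0.280, ω₂=-2.120
apply F[27]=+15.000 → step 28: x=0.461, v=4.172, θ₁=2.195, ω₁=9.638, θ₂=-0.321, ω₂=-1.980
apply F[28]=+15.000 → step 29: x=0.551, v=4.805, θ₁=2.406, ω₁=11.543, θ₂=-0.358, ω₂=-1.763
apply F[29]=+15.000 → step 30: x=0.655, v=5.635, θ₁=2.662, ω₁=14.180, θ₂=-0.391, ω₂=-1.545
apply F[30]=+15.000 → step 31: x=0.777, v=6.516, θ₁=2.974, ω₁=16.818, θ₂=-0.423, ω₂=-1.736
apply F[31]=+15.000 → step 32: x=0.912, v=6.840, θ₁=3.317, ω₁=17.020, θ₂=-0.468, ω₂=-2.889
apply F[32]=+15.000 → step 33: x=1.046, v=6.587, θ₁=3.642, ω₁=15.430, θ₂=-0.541, ω₂=-4.388
apply F[33]=+15.000 → step 34: x=1.174, v=6.201, θ₁=3.937, ω₁=14.159, θ₂=-0.642, ω₂=-5.657
apply F[34]=+15.000 → step 35: x=1.294, v=5.785, θ₁=4.213, ω₁=13.578, θ₂=-0.765, ω₂=-6.703
apply F[35]=+15.000 → step 36: x=1.405, v=5.295, θ₁=4.483, ω₁=13.537, θ₂=-0.909, ω₂=-7.582
max |θ₁| = 4.483 ≤ 4.515 over all 37 states.

Answer: never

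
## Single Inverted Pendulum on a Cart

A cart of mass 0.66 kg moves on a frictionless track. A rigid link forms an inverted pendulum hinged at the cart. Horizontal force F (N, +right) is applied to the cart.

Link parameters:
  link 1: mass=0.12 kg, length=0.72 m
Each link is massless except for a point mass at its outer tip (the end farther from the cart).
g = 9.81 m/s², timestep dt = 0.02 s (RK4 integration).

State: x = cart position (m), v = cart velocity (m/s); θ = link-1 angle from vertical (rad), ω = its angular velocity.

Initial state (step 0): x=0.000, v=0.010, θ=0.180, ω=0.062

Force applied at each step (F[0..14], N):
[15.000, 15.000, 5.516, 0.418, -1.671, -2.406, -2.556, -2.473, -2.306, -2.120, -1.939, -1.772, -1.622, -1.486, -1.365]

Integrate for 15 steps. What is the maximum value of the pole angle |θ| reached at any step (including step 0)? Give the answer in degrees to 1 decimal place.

apply F[0]=+15.000 → step 1: x=0.005, v=0.456, θ=0.176, ω=-0.499
apply F[1]=+15.000 → step 2: x=0.018, v=0.902, θ=0.160, ω=-1.065
apply F[2]=+5.516 → step 3: x=0.038, v=1.064, θ=0.137, ω=-1.246
apply F[3]=+0.418 → step 4: x=0.059, v=1.073, θ=0.112, ω=-1.225
apply F[4]=-1.671 → step 5: x=0.080, v=1.019, θ=0.089, ω=-1.123
apply F[5]=-2.406 → step 6: x=0.100, v=0.944, θ=0.068, ω=-0.997
apply F[6]=-2.556 → step 7: x=0.118, v=0.865, θ=0.049, ω=-0.872
apply F[7]=-2.473 → step 8: x=0.134, v=0.788, θ=0.033, ω=-0.755
apply F[8]=-2.306 → step 9: x=0.149, v=0.717, θ=0.019, ω=-0.650
apply F[9]=-2.120 → step 10: x=0.163, v=0.653, θ=0.007, ω=-0.556
apply F[10]=-1.939 → step 11: x=0.176, v=0.594, θ=-0.004, ω=-0.474
apply F[11]=-1.772 → step 12: x=0.187, v=0.541, θ=-0.013, ω=-0.402
apply F[12]=-1.622 → step 13: x=0.197, v=0.492, θ=-0.020, ω=-0.339
apply F[13]=-1.486 → step 14: x=0.207, v=0.448, θ=-0.026, ω=-0.284
apply F[14]=-1.365 → step 15: x=0.215, v=0.407, θ=-0.031, ω=-0.236
Max |angle| over trajectory = 0.180 rad = 10.3°.

Answer: 10.3°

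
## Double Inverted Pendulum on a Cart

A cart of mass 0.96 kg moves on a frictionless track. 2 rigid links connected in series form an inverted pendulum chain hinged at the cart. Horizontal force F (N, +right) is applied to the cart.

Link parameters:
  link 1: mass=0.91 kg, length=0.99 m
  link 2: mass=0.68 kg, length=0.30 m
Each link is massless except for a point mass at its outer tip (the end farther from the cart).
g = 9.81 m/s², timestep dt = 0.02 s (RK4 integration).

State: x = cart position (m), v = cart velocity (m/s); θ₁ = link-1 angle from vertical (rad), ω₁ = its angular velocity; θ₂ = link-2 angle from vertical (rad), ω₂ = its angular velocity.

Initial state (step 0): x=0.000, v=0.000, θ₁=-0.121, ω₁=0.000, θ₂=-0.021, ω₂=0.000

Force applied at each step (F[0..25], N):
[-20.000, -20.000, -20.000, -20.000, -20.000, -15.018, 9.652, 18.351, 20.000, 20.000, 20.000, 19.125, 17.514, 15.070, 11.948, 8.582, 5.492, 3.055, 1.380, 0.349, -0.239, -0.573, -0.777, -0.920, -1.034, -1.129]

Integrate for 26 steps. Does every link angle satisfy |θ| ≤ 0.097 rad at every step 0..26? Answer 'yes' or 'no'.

Answer: no

Derivation:
apply F[0]=-20.000 → step 1: x=-0.004, v=-0.370, θ₁=-0.118, ω₁=0.330, θ₂=-0.020, ω₂=0.137
apply F[1]=-20.000 → step 2: x=-0.015, v=-0.743, θ₁=-0.108, ω₁=0.665, θ₂=-0.016, ω₂=0.265
apply F[2]=-20.000 → step 3: x=-0.033, v=-1.124, θ₁=-0.091, ω₁=1.014, θ₂=-0.009, ω₂=0.375
apply F[3]=-20.000 → step 4: x=-0.060, v=-1.515, θ₁=-0.067, ω₁=1.381, θ₂=-0.001, ω₂=0.461
apply F[4]=-20.000 → step 5: x=-0.094, v=-1.917, θ₁=-0.036, ω₁=1.769, θ₂=0.009, ω₂=0.516
apply F[5]=-15.018 → step 6: x=-0.136, v=-2.226, θ₁=0.003, ω₁=2.075, θ₂=0.020, ω₂=0.539
apply F[6]=+9.652 → step 7: x=-0.178, v=-2.030, θ₁=0.042, ω₁=1.881, θ₂=0.031, ω₂=0.541
apply F[7]=+18.351 → step 8: x=-0.215, v=-1.663, θ₁=0.076, ω₁=1.526, θ₂=0.041, ω₂=0.518
apply F[8]=+20.000 → step 9: x=-0.244, v=-1.276, θ₁=0.103, ω₁=1.161, θ₂=0.051, ω₂=0.468
apply F[9]=+20.000 → step 10: x=-0.266, v=-0.900, θ₁=0.123, ω₁=0.815, θ₂=0.060, ω₂=0.394
apply F[10]=+20.000 → step 11: x=-0.280, v=-0.533, θ₁=0.136, ω₁=0.485, θ₂=0.067, ω₂=0.304
apply F[11]=+19.125 → step 12: x=-0.288, v=-0.190, θ₁=0.143, ω₁=0.182, θ₂=0.072, ω₂=0.207
apply F[12]=+17.514 → step 13: x=-0.288, v=0.119, θ₁=0.143, ω₁=-0.086, θ₂=0.075, ω₂=0.110
apply F[13]=+15.070 → step 14: x=-0.283, v=0.379, θ₁=0.140, ω₁=-0.307, θ₂=0.076, ω₂=0.022
apply F[14]=+11.948 → step 15: x=-0.274, v=0.579, θ₁=0.132, ω₁=-0.470, θ₂=0.076, ω₂=-0.054
apply F[15]=+8.582 → step 16: x=-0.261, v=0.715, θ₁=0.121, ω₁=-0.573, θ₂=0.074, ω₂=-0.115
apply F[16]=+5.492 → step 17: x=-0.246, v=0.792, θ₁=0.109, ω₁=-0.621, θ₂=0.071, ω₂=-0.164
apply F[17]=+3.055 → step 18: x=-0.230, v=0.823, θ₁=0.097, ω₁=-0.627, θ₂=0.068, ω₂=-0.201
apply F[18]=+1.380 → step 19: x=-0.213, v=0.824, θ₁=0.085, ω₁=-0.606, θ₂=0.063, ω₂=-0.229
apply F[19]=+0.349 → step 20: x=-0.197, v=0.807, θ₁=0.073, ω₁=-0.571, θ₂=0.059, ω₂=-0.248
apply F[20]=-0.239 → step 21: x=-0.181, v=0.781, θ₁=0.062, ω₁=-0.530, θ₂=0.054, ω₂=-0.260
apply F[21]=-0.573 → step 22: x=-0.166, v=0.751, θ₁=0.052, ω₁=-0.488, θ₂=0.048, ω₂=-0.266
apply F[22]=-0.777 → step 23: x=-0.151, v=0.720, θ₁=0.042, ω₁=-0.447, θ₂=0.043, ω₂=-0.268
apply F[23]=-0.920 → step 24: x=-0.137, v=0.689, θ₁=0.034, ω₁=-0.409, θ₂=0.038, ω₂=-0.265
apply F[24]=-1.034 → step 25: x=-0.123, v=0.658, θ₁=0.026, ω₁=-0.372, θ₂=0.032, ω₂=-0.260
apply F[25]=-1.129 → step 26: x=-0.111, v=0.627, θ₁=0.019, ω₁=-0.338, θ₂=0.027, ω₂=-0.251
Max |angle| over trajectory = 0.143 rad; bound = 0.097 → exceeded.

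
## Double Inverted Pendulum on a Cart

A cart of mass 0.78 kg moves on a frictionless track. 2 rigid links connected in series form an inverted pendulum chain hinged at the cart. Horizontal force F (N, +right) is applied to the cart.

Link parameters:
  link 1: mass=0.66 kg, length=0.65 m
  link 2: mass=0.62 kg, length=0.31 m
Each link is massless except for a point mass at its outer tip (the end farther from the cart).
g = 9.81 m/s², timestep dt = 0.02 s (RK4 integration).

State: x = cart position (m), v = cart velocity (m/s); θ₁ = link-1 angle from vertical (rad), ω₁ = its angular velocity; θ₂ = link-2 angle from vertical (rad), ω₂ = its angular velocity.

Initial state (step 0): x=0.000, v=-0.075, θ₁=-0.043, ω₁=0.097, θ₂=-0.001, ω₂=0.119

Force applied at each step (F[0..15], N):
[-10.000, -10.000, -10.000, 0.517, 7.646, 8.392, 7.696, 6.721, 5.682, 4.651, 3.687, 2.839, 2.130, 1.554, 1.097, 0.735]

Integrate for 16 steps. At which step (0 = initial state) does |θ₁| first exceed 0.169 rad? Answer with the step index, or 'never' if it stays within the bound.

apply F[0]=-10.000 → step 1: x=-0.004, v=-0.318, θ₁=-0.038, ω₁=0.446, θ₂=0.002, ω₂=0.172
apply F[1]=-10.000 → step 2: x=-0.013, v=-0.564, θ₁=-0.025, ω₁=0.804, θ₂=0.006, ω₂=0.216
apply F[2]=-10.000 → step 3: x=-0.027, v=-0.815, θ₁=-0.005, ω₁=1.180, θ₂=0.010, ω₂=0.244
apply F[3]=+0.517 → step 4: x=-0.043, v=-0.804, θ₁=0.018, ω₁=1.162, θ₂=0.015, ω₂=0.252
apply F[4]=+7.646 → step 5: x=-0.057, v=-0.617, θ₁=0.039, ω₁=0.886, θ₂=0.020, ω₂=0.239
apply F[5]=+8.392 → step 6: x=-0.067, v=-0.417, θ₁=0.053, ω₁=0.599, θ₂=0.025, ω₂=0.209
apply F[6]=+7.696 → step 7: x=-0.074, v=-0.239, θ₁=0.063, ω₁=0.353, θ₂=0.029, ω₂=0.169
apply F[7]=+6.721 → step 8: x=-0.077, v=-0.088, θ₁=0.068, ω₁=0.153, θ₂=0.032, ω₂=0.124
apply F[8]=+5.682 → step 9: x=-0.078, v=0.034, θ₁=0.069, ω₁=-0.004, θ₂=0.034, ω₂=0.078
apply F[9]=+4.651 → step 10: x=-0.076, v=0.131, θ₁=0.068, ω₁=-0.121, θ₂=0.035, ω₂=0.034
apply F[10]=+3.687 → step 11: x=-0.073, v=0.203, θ₁=0.065, ω₁=-0.203, θ₂=0.035, ω₂=-0.006
apply F[11]=+2.839 → step 12: x=-0.068, v=0.256, θ₁=0.060, ω₁=-0.257, θ₂=0.035, ω₂=-0.041
apply F[12]=+2.130 → step 13: x=-0.063, v=0.292, θ₁=0.055, ω₁=-0.288, θ₂=0.033, ω₂=-0.070
apply F[13]=+1.554 → step 14: x=-0.056, v=0.315, θ₁=0.049, ω₁=-0.303, θ₂=0.032, ω₂=-0.093
apply F[14]=+1.097 → step 15: x=-0.050, v=0.328, θ₁=0.043, ω₁=-0.305, θ₂=0.030, ω₂=-0.112
apply F[15]=+0.735 → step 16: x=-0.043, v=0.334, θ₁=0.037, ω₁=-0.299, θ₂=0.027, ω₂=-0.126
max |θ₁| = 0.069 ≤ 0.169 over all 17 states.

Answer: never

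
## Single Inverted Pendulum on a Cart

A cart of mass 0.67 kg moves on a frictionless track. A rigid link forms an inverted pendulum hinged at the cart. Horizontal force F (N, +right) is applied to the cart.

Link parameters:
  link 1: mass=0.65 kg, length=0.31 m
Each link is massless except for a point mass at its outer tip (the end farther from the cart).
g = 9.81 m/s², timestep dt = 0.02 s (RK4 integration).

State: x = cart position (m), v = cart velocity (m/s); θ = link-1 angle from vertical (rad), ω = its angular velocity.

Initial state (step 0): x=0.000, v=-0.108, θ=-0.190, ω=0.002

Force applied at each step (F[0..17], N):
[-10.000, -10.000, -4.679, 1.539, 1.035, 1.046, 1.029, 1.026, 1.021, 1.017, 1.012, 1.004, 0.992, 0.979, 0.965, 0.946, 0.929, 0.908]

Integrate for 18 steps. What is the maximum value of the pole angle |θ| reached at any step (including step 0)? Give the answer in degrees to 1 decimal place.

Answer: 10.9°

Derivation:
apply F[0]=-10.000 → step 1: x=-0.005, v=-0.363, θ=-0.183, ω=0.693
apply F[1]=-10.000 → step 2: x=-0.015, v=-0.623, θ=-0.162, ω=1.408
apply F[2]=-4.679 → step 3: x=-0.028, v=-0.735, θ=-0.131, ω=1.672
apply F[3]=+1.539 → step 4: x=-0.042, v=-0.669, θ=-0.101, ω=1.390
apply F[4]=+1.035 → step 5: x=-0.055, v=-0.623, θ=-0.075, ω=1.186
apply F[5]=+1.046 → step 6: x=-0.067, v=-0.580, θ=-0.053, ω=1.008
apply F[6]=+1.029 → step 7: x=-0.078, v=-0.542, θ=-0.035, ω=0.856
apply F[7]=+1.026 → step 8: x=-0.089, v=-0.506, θ=-0.019, ω=0.724
apply F[8]=+1.021 → step 9: x=-0.099, v=-0.473, θ=-0.006, ω=0.611
apply F[9]=+1.017 → step 10: x=-0.108, v=-0.443, θ=0.006, ω=0.514
apply F[10]=+1.012 → step 11: x=-0.116, v=-0.415, θ=0.015, ω=0.429
apply F[11]=+1.004 → step 12: x=-0.124, v=-0.389, θ=0.023, ω=0.357
apply F[12]=+0.992 → step 13: x=-0.132, v=-0.364, θ=0.029, ω=0.294
apply F[13]=+0.979 → step 14: x=-0.139, v=-0.341, θ=0.035, ω=0.240
apply F[14]=+0.965 → step 15: x=-0.146, v=-0.319, θ=0.039, ω=0.193
apply F[15]=+0.946 → step 16: x=-0.152, v=-0.299, θ=0.043, ω=0.153
apply F[16]=+0.929 → step 17: x=-0.157, v=-0.279, θ=0.045, ω=0.119
apply F[17]=+0.908 → step 18: x=-0.163, v=-0.261, θ=0.047, ω=0.089
Max |angle| over trajectory = 0.190 rad = 10.9°.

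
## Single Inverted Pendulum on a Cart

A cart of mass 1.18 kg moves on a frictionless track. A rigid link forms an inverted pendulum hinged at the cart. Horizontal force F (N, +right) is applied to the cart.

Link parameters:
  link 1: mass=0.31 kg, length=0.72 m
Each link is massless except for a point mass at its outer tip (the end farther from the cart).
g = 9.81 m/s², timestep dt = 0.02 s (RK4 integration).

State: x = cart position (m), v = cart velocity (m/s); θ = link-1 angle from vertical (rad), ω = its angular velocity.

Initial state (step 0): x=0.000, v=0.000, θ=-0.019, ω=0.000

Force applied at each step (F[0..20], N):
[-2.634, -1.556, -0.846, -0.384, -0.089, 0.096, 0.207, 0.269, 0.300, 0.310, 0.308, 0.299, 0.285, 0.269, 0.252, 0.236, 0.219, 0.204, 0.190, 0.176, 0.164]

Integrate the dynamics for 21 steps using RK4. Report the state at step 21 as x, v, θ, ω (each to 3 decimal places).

Answer: x=-0.024, v=-0.024, θ=0.004, ω=0.009

Derivation:
apply F[0]=-2.634 → step 1: x=-0.000, v=-0.044, θ=-0.018, ω=0.056
apply F[1]=-1.556 → step 2: x=-0.002, v=-0.069, θ=-0.017, ω=0.086
apply F[2]=-0.846 → step 3: x=-0.003, v=-0.083, θ=-0.015, ω=0.100
apply F[3]=-0.384 → step 4: x=-0.005, v=-0.088, θ=-0.013, ω=0.105
apply F[4]=-0.089 → step 5: x=-0.007, v=-0.089, θ=-0.011, ω=0.102
apply F[5]=+0.096 → step 6: x=-0.008, v=-0.087, θ=-0.009, ω=0.097
apply F[6]=+0.207 → step 7: x=-0.010, v=-0.083, θ=-0.007, ω=0.089
apply F[7]=+0.269 → step 8: x=-0.012, v=-0.078, θ=-0.006, ω=0.081
apply F[8]=+0.300 → step 9: x=-0.013, v=-0.073, θ=-0.004, ω=0.072
apply F[9]=+0.310 → step 10: x=-0.015, v=-0.068, θ=-0.003, ω=0.063
apply F[10]=+0.308 → step 11: x=-0.016, v=-0.062, θ=-0.001, ω=0.056
apply F[11]=+0.299 → step 12: x=-0.017, v=-0.057, θ=-0.000, ω=0.048
apply F[12]=+0.285 → step 13: x=-0.018, v=-0.052, θ=0.000, ω=0.041
apply F[13]=+0.269 → step 14: x=-0.019, v=-0.048, θ=0.001, ω=0.035
apply F[14]=+0.252 → step 15: x=-0.020, v=-0.044, θ=0.002, ω=0.030
apply F[15]=+0.236 → step 16: x=-0.021, v=-0.040, θ=0.002, ω=0.025
apply F[16]=+0.219 → step 17: x=-0.022, v=-0.036, θ=0.003, ω=0.021
apply F[17]=+0.204 → step 18: x=-0.022, v=-0.033, θ=0.003, ω=0.017
apply F[18]=+0.190 → step 19: x=-0.023, v=-0.030, θ=0.004, ω=0.014
apply F[19]=+0.176 → step 20: x=-0.024, v=-0.027, θ=0.004, ω=0.011
apply F[20]=+0.164 → step 21: x=-0.024, v=-0.024, θ=0.004, ω=0.009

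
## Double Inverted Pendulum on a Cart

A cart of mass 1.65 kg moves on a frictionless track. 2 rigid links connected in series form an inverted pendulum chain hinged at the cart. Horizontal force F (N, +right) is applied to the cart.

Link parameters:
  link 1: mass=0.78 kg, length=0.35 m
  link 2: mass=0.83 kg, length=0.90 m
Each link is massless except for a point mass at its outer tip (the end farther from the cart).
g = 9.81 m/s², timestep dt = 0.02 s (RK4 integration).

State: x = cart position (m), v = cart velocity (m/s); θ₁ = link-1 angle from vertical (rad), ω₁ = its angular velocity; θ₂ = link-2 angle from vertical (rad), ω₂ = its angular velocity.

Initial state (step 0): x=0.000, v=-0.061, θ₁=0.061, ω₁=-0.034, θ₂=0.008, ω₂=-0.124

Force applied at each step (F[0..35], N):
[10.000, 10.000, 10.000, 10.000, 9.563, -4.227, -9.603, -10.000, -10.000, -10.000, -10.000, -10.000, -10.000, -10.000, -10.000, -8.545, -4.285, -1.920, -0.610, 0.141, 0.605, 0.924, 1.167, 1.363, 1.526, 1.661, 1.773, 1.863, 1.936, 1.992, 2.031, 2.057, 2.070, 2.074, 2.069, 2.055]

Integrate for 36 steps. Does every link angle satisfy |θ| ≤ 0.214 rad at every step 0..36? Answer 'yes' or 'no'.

Answer: yes

Derivation:
apply F[0]=+10.000 → step 1: x=-0.000, v=0.048, θ₁=0.058, ω₁=-0.280, θ₂=0.005, ω₂=-0.149
apply F[1]=+10.000 → step 2: x=0.002, v=0.159, θ₁=0.050, ω₁=-0.535, θ₂=0.002, ω₂=-0.172
apply F[2]=+10.000 → step 3: x=0.006, v=0.272, θ₁=0.036, ω₁=-0.807, θ₂=-0.002, ω₂=-0.191
apply F[3]=+10.000 → step 4: x=0.013, v=0.388, θ₁=0.017, ω₁=-1.105, θ₂=-0.006, ω₂=-0.205
apply F[4]=+9.563 → step 5: x=0.022, v=0.503, θ₁=-0.008, ω₁=-1.423, θ₂=-0.010, ω₂=-0.210
apply F[5]=-4.227 → step 6: x=0.031, v=0.456, θ₁=-0.035, ω₁=-1.306, θ₂=-0.014, ω₂=-0.206
apply F[6]=-9.603 → step 7: x=0.039, v=0.348, θ₁=-0.059, ω₁=-1.043, θ₂=-0.018, ω₂=-0.192
apply F[7]=-10.000 → step 8: x=0.045, v=0.240, θ₁=-0.077, ω₁=-0.802, θ₂=-0.022, ω₂=-0.171
apply F[8]=-10.000 → step 9: x=0.049, v=0.135, θ₁=-0.091, ω₁=-0.588, θ₂=-0.025, ω₂=-0.143
apply F[9]=-10.000 → step 10: x=0.051, v=0.033, θ₁=-0.101, ω₁=-0.394, θ₂=-0.027, ω₂=-0.110
apply F[10]=-10.000 → step 11: x=0.050, v=-0.068, θ₁=-0.107, ω₁=-0.213, θ₂=-0.029, ω₂=-0.075
apply F[11]=-10.000 → step 12: x=0.048, v=-0.167, θ₁=-0.109, ω₁=-0.039, θ₂=-0.030, ω₂=-0.038
apply F[12]=-10.000 → step 13: x=0.044, v=-0.267, θ₁=-0.108, ω₁=0.134, θ₂=-0.031, ω₂=-0.001
apply F[13]=-10.000 → step 14: x=0.037, v=-0.367, θ₁=-0.104, ω₁=0.312, θ₂=-0.030, ω₂=0.034
apply F[14]=-10.000 → step 15: x=0.029, v=-0.468, θ₁=-0.096, ω₁=0.502, θ₂=-0.029, ω₂=0.067
apply F[15]=-8.545 → step 16: x=0.019, v=-0.555, θ₁=-0.084, ω₁=0.659, θ₂=-0.028, ω₂=0.095
apply F[16]=-4.285 → step 17: x=0.007, v=-0.592, θ₁=-0.071, ω₁=0.691, θ₂=-0.025, ω₂=0.118
apply F[17]=-1.920 → step 18: x=-0.005, v=-0.603, θ₁=-0.057, ω₁=0.665, θ₂=-0.023, ω₂=0.135
apply F[18]=-0.610 → step 19: x=-0.017, v=-0.601, θ₁=-0.044, ω₁=0.613, θ₂=-0.020, ω₂=0.148
apply F[19]=+0.141 → step 20: x=-0.029, v=-0.592, θ₁=-0.033, ω₁=0.555, θ₂=-0.017, ω₂=0.157
apply F[20]=+0.605 → step 21: x=-0.040, v=-0.579, θ₁=-0.022, ω₁=0.496, θ₂=-0.014, ω₂=0.162
apply F[21]=+0.924 → step 22: x=-0.052, v=-0.565, θ₁=-0.013, ω₁=0.442, θ₂=-0.011, ω₂=0.165
apply F[22]=+1.167 → step 23: x=-0.063, v=-0.549, θ₁=-0.005, ω₁=0.392, θ₂=-0.007, ω₂=0.164
apply F[23]=+1.363 → step 24: x=-0.074, v=-0.533, θ₁=0.003, ω₁=0.347, θ₂=-0.004, ω₂=0.162
apply F[24]=+1.526 → step 25: x=-0.084, v=-0.515, θ₁=0.009, ω₁=0.306, θ₂=-0.001, ω₂=0.158
apply F[25]=+1.661 → step 26: x=-0.094, v=-0.497, θ₁=0.015, ω₁=0.269, θ₂=0.002, ω₂=0.153
apply F[26]=+1.773 → step 27: x=-0.104, v=-0.479, θ₁=0.020, ω₁=0.236, θ₂=0.005, ω₂=0.147
apply F[27]=+1.863 → step 28: x=-0.114, v=-0.461, θ₁=0.025, ω₁=0.205, θ₂=0.008, ω₂=0.140
apply F[28]=+1.936 → step 29: x=-0.123, v=-0.443, θ₁=0.028, ω₁=0.178, θ₂=0.011, ω₂=0.132
apply F[29]=+1.992 → step 30: x=-0.131, v=-0.424, θ₁=0.032, ω₁=0.153, θ₂=0.014, ω₂=0.124
apply F[30]=+2.031 → step 31: x=-0.140, v=-0.406, θ₁=0.035, ω₁=0.130, θ₂=0.016, ω₂=0.116
apply F[31]=+2.057 → step 32: x=-0.148, v=-0.388, θ₁=0.037, ω₁=0.110, θ₂=0.018, ω₂=0.108
apply F[32]=+2.070 → step 33: x=-0.155, v=-0.370, θ₁=0.039, ω₁=0.092, θ₂=0.020, ω₂=0.099
apply F[33]=+2.074 → step 34: x=-0.162, v=-0.353, θ₁=0.041, ω₁=0.075, θ₂=0.022, ω₂=0.091
apply F[34]=+2.069 → step 35: x=-0.169, v=-0.335, θ₁=0.042, ω₁=0.060, θ₂=0.024, ω₂=0.082
apply F[35]=+2.055 → step 36: x=-0.176, v=-0.319, θ₁=0.043, ω₁=0.047, θ₂=0.025, ω₂=0.074
Max |angle| over trajectory = 0.109 rad; bound = 0.214 → within bound.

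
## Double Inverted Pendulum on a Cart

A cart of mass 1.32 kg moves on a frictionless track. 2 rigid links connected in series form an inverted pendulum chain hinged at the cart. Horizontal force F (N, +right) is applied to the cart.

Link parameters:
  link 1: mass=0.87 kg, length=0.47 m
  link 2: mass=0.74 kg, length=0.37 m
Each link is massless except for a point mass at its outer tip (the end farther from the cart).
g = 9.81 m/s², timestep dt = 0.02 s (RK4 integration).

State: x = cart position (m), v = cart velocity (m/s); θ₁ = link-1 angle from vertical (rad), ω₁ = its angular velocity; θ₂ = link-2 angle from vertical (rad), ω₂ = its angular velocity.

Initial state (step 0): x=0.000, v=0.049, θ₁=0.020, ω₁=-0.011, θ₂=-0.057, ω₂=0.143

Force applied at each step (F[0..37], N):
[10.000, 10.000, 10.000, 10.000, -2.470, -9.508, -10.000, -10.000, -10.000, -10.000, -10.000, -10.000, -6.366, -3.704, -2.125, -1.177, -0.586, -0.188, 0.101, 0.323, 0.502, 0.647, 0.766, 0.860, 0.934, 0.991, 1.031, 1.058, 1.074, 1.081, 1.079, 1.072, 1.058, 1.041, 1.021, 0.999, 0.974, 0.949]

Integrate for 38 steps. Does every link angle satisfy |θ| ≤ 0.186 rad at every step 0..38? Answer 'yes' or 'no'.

apply F[0]=+10.000 → step 1: x=0.002, v=0.196, θ₁=0.017, ω₁=-0.289, θ₂=-0.055, ω₂=0.069
apply F[1]=+10.000 → step 2: x=0.008, v=0.344, θ₁=0.008, ω₁=-0.575, θ₂=-0.054, ω₂=0.003
apply F[2]=+10.000 → step 3: x=0.016, v=0.495, θ₁=-0.006, ω₁=-0.877, θ₂=-0.055, ω₂=-0.050
apply F[3]=+10.000 → step 4: x=0.028, v=0.650, θ₁=-0.027, ω₁=-1.200, θ₂=-0.056, ω₂=-0.087
apply F[4]=-2.470 → step 5: x=0.040, v=0.622, θ₁=-0.050, ω₁=-1.149, θ₂=-0.058, ω₂=-0.104
apply F[5]=-9.508 → step 6: x=0.052, v=0.492, θ₁=-0.071, ω₁=-0.900, θ₂=-0.060, ω₂=-0.102
apply F[6]=-10.000 → step 7: x=0.060, v=0.360, θ₁=-0.086, ω₁=-0.659, θ₂=-0.062, ω₂=-0.084
apply F[7]=-10.000 → step 8: x=0.066, v=0.231, θ₁=-0.097, ω₁=-0.436, θ₂=-0.063, ω₂=-0.054
apply F[8]=-10.000 → step 9: x=0.069, v=0.105, θ₁=-0.104, ω₁=-0.224, θ₂=-0.064, ω₂=-0.015
apply F[9]=-10.000 → step 10: x=0.070, v=-0.020, θ₁=-0.106, ω₁=-0.020, θ₂=-0.064, ω₂=0.027
apply F[10]=-10.000 → step 11: x=0.069, v=-0.145, θ₁=-0.105, ω₁=0.184, θ₂=-0.063, ω₂=0.071
apply F[11]=-10.000 → step 12: x=0.064, v=-0.270, θ₁=-0.099, ω₁=0.393, θ₂=-0.061, ω₂=0.113
apply F[12]=-6.366 → step 13: x=0.058, v=-0.344, θ₁=-0.090, ω₁=0.497, θ₂=-0.059, ω₂=0.147
apply F[13]=-3.704 → step 14: x=0.051, v=-0.380, θ₁=-0.080, ω₁=0.528, θ₂=-0.055, ω₂=0.175
apply F[14]=-2.125 → step 15: x=0.043, v=-0.394, θ₁=-0.069, ω₁=0.520, θ₂=-0.052, ω₂=0.195
apply F[15]=-1.177 → step 16: x=0.035, v=-0.397, θ₁=-0.059, ω₁=0.494, θ₂=-0.048, ω₂=0.209
apply F[16]=-0.586 → step 17: x=0.027, v=-0.393, θ₁=-0.050, ω₁=0.460, θ₂=-0.043, ω₂=0.218
apply F[17]=-0.188 → step 18: x=0.020, v=-0.385, θ₁=-0.041, ω₁=0.423, θ₂=-0.039, ω₂=0.221
apply F[18]=+0.101 → step 19: x=0.012, v=-0.375, θ₁=-0.033, ω₁=0.386, θ₂=-0.034, ω₂=0.222
apply F[19]=+0.323 → step 20: x=0.005, v=-0.363, θ₁=-0.025, ω₁=0.350, θ₂=-0.030, ω₂=0.218
apply F[20]=+0.502 → step 21: x=-0.002, v=-0.350, θ₁=-0.019, ω₁=0.316, θ₂=-0.026, ω₂=0.213
apply F[21]=+0.647 → step 22: x=-0.009, v=-0.337, θ₁=-0.013, ω₁=0.283, θ₂=-0.022, ω₂=0.205
apply F[22]=+0.766 → step 23: x=-0.016, v=-0.323, θ₁=-0.007, ω₁=0.253, θ₂=-0.018, ω₂=0.196
apply F[23]=+0.860 → step 24: x=-0.022, v=-0.309, θ₁=-0.003, ω₁=0.224, θ₂=-0.014, ω₂=0.185
apply F[24]=+0.934 → step 25: x=-0.028, v=-0.294, θ₁=0.002, ω₁=0.198, θ₂=-0.010, ω₂=0.174
apply F[25]=+0.991 → step 26: x=-0.034, v=-0.280, θ₁=0.005, ω₁=0.173, θ₂=-0.007, ω₂=0.162
apply F[26]=+1.031 → step 27: x=-0.039, v=-0.266, θ₁=0.009, ω₁=0.151, θ₂=-0.004, ω₂=0.150
apply F[27]=+1.058 → step 28: x=-0.045, v=-0.253, θ₁=0.011, ω₁=0.131, θ₂=-0.001, ω₂=0.138
apply F[28]=+1.074 → step 29: x=-0.050, v=-0.239, θ₁=0.014, ω₁=0.112, θ₂=0.002, ω₂=0.126
apply F[29]=+1.081 → step 30: x=-0.054, v=-0.227, θ₁=0.016, ω₁=0.095, θ₂=0.004, ω₂=0.115
apply F[30]=+1.079 → step 31: x=-0.059, v=-0.214, θ₁=0.018, ω₁=0.080, θ₂=0.006, ω₂=0.104
apply F[31]=+1.072 → step 32: x=-0.063, v=-0.202, θ₁=0.019, ω₁=0.066, θ₂=0.008, ω₂=0.093
apply F[32]=+1.058 → step 33: x=-0.067, v=-0.191, θ₁=0.020, ω₁=0.054, θ₂=0.010, ω₂=0.083
apply F[33]=+1.041 → step 34: x=-0.070, v=-0.180, θ₁=0.021, ω₁=0.043, θ₂=0.012, ω₂=0.073
apply F[34]=+1.021 → step 35: x=-0.074, v=-0.170, θ₁=0.022, ω₁=0.034, θ₂=0.013, ω₂=0.064
apply F[35]=+0.999 → step 36: x=-0.077, v=-0.160, θ₁=0.023, ω₁=0.025, θ₂=0.014, ω₂=0.056
apply F[36]=+0.974 → step 37: x=-0.080, v=-0.151, θ₁=0.023, ω₁=0.018, θ₂=0.015, ω₂=0.048
apply F[37]=+0.949 → step 38: x=-0.083, v=-0.142, θ₁=0.023, ω₁=0.011, θ₂=0.016, ω₂=0.041
Max |angle| over trajectory = 0.106 rad; bound = 0.186 → within bound.

Answer: yes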